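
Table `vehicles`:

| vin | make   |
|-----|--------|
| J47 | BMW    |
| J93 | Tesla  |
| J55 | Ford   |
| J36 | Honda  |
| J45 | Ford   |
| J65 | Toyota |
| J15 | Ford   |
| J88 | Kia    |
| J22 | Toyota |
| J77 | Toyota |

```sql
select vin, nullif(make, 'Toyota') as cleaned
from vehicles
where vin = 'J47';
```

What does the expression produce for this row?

BMW

vin = J47: make=BMW.
make=BMW vs Toyota: differ → BMW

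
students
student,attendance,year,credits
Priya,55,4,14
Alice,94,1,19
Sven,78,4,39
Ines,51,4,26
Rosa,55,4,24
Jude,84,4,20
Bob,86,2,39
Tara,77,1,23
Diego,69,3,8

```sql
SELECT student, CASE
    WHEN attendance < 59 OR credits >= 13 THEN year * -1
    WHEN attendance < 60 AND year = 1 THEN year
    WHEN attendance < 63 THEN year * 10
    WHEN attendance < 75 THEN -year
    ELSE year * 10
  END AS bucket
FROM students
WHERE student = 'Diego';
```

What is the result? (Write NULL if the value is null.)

-3

student = Diego: attendance=69, year=3, credits=8.
attendance < 59 OR credits >= 13 → false
attendance < 60 AND year = 1 → false
attendance < 63 → false
attendance < 75 → true → -3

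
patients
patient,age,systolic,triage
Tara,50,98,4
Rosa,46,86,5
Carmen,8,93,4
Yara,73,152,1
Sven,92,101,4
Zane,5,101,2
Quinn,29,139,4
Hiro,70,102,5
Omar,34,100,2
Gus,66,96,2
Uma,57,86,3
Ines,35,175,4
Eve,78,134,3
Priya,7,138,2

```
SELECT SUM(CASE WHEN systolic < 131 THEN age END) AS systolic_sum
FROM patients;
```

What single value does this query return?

patient=Tara: ✓ → 50
patient=Rosa: ✓ → 46
patient=Carmen: ✓ → 8
patient=Yara: ✗
patient=Sven: ✓ → 92
patient=Zane: ✓ → 5
patient=Quinn: ✗
patient=Hiro: ✓ → 70
patient=Omar: ✓ → 34
patient=Gus: ✓ → 66
patient=Uma: ✓ → 57
patient=Ines: ✗
patient=Eve: ✗
patient=Priya: ✗
systolic_sum = 50 + 46 + 8 + 92 + 5 + 70 + 34 + 66 + 57 = 428

428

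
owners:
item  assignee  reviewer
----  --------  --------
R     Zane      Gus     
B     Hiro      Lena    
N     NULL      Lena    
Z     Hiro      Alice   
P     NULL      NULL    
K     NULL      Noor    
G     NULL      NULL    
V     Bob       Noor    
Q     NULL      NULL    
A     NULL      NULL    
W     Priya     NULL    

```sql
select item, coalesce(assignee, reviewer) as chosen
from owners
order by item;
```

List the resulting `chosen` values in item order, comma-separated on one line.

item=A: assignee=NULL, reviewer=NULL (all NULL) → NULL
item=B: assignee=Hiro → Hiro
item=G: assignee=NULL, reviewer=NULL (all NULL) → NULL
item=K: assignee=NULL, reviewer=Noor → Noor
item=N: assignee=NULL, reviewer=Lena → Lena
item=P: assignee=NULL, reviewer=NULL (all NULL) → NULL
item=Q: assignee=NULL, reviewer=NULL (all NULL) → NULL
item=R: assignee=Zane → Zane
item=V: assignee=Bob → Bob
item=W: assignee=Priya → Priya
item=Z: assignee=Hiro → Hiro

NULL, Hiro, NULL, Noor, Lena, NULL, NULL, Zane, Bob, Priya, Hiro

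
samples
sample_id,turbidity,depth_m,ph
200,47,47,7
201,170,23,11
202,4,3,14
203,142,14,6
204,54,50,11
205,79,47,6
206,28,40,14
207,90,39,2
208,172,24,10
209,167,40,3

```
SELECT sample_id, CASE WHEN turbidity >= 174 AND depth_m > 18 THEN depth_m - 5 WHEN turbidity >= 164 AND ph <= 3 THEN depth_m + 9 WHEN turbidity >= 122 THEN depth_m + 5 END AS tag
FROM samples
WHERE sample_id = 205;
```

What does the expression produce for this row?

NULL

sample_id = 205: turbidity=79, depth_m=47, ph=6.
turbidity >= 174 AND depth_m > 18 → false
turbidity >= 164 AND ph <= 3 → false
turbidity >= 122 → false
No WHEN matched and there is no ELSE, so the CASE yields NULL.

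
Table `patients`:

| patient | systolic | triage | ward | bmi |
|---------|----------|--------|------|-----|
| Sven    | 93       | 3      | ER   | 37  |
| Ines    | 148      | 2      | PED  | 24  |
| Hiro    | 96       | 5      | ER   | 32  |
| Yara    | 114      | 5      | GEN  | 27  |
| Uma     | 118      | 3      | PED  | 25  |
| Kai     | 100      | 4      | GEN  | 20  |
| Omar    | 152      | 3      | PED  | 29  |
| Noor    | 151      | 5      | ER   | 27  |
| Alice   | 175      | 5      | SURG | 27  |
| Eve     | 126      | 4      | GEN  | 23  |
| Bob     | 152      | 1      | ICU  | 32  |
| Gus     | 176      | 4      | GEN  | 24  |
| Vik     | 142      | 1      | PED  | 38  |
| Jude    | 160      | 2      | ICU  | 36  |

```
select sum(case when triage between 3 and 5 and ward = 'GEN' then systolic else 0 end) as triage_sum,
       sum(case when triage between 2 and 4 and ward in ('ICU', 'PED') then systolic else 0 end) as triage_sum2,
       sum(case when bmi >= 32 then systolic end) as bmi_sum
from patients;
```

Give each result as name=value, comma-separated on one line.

[triage_sum: triage between 3 and 5 and ward = 'GEN']
patient=Sven: ✗
patient=Ines: ✗
patient=Hiro: ✗
patient=Yara: ✓ → 114
patient=Uma: ✗
patient=Kai: ✓ → 100
patient=Omar: ✗
patient=Noor: ✗
patient=Alice: ✗
patient=Eve: ✓ → 126
patient=Bob: ✗
patient=Gus: ✓ → 176
patient=Vik: ✗
patient=Jude: ✗
triage_sum = 114 + 100 + 126 + 176 = 516
—
[triage_sum2: triage between 2 and 4 and ward in ('ICU', 'PED')]
patient=Sven: ✗
patient=Ines: ✓ → 148
patient=Hiro: ✗
patient=Yara: ✗
patient=Uma: ✓ → 118
patient=Kai: ✗
patient=Omar: ✓ → 152
patient=Noor: ✗
patient=Alice: ✗
patient=Eve: ✗
patient=Bob: ✗
patient=Gus: ✗
patient=Vik: ✗
patient=Jude: ✓ → 160
triage_sum2 = 148 + 118 + 152 + 160 = 578
—
[bmi_sum: bmi >= 32]
patient=Sven: ✓ → 93
patient=Ines: ✗
patient=Hiro: ✓ → 96
patient=Yara: ✗
patient=Uma: ✗
patient=Kai: ✗
patient=Omar: ✗
patient=Noor: ✗
patient=Alice: ✗
patient=Eve: ✗
patient=Bob: ✓ → 152
patient=Gus: ✗
patient=Vik: ✓ → 142
patient=Jude: ✓ → 160
bmi_sum = 93 + 96 + 152 + 142 + 160 = 643

triage_sum=516, triage_sum2=578, bmi_sum=643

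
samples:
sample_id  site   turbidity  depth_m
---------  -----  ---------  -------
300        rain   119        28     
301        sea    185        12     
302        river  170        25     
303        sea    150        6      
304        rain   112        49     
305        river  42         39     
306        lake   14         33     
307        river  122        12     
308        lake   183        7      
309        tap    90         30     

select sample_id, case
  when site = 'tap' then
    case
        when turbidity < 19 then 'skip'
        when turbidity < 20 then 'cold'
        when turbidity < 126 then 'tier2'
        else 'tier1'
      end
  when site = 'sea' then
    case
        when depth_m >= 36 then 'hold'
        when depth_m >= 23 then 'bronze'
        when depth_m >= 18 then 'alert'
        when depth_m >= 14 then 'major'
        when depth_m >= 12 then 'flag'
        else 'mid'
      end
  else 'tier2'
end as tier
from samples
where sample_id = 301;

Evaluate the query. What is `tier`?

flag

sample_id = 301: site=sea, turbidity=185, depth_m=12.
site='sea' → inner[depth_m >= 12] → flag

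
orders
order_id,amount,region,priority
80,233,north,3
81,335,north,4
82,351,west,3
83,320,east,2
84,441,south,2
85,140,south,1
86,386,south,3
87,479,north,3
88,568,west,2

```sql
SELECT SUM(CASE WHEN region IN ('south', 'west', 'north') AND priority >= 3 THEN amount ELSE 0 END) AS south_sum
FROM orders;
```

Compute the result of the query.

order_id=80: ✓ → 233
order_id=81: ✓ → 335
order_id=82: ✓ → 351
order_id=83: ✗
order_id=84: ✗
order_id=85: ✗
order_id=86: ✓ → 386
order_id=87: ✓ → 479
order_id=88: ✗
south_sum = 233 + 335 + 351 + 386 + 479 = 1784

1784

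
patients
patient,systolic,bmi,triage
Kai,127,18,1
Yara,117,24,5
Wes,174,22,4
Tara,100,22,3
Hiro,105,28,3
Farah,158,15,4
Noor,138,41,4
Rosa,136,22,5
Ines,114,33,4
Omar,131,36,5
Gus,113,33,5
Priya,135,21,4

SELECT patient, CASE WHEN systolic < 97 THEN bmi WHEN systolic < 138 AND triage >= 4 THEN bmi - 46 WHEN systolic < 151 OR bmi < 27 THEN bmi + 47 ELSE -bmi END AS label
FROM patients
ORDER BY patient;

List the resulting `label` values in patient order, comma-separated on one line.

patient=Farah: systolic < 151 OR bmi < 27 → 62
patient=Gus: systolic < 138 AND triage >= 4 → -13
patient=Hiro: systolic < 151 OR bmi < 27 → 75
patient=Ines: systolic < 138 AND triage >= 4 → -13
patient=Kai: systolic < 151 OR bmi < 27 → 65
patient=Noor: systolic < 151 OR bmi < 27 → 88
patient=Omar: systolic < 138 AND triage >= 4 → -10
patient=Priya: systolic < 138 AND triage >= 4 → -25
patient=Rosa: systolic < 138 AND triage >= 4 → -24
patient=Tara: systolic < 151 OR bmi < 27 → 69
patient=Wes: systolic < 151 OR bmi < 27 → 69
patient=Yara: systolic < 138 AND triage >= 4 → -22

62, -13, 75, -13, 65, 88, -10, -25, -24, 69, 69, -22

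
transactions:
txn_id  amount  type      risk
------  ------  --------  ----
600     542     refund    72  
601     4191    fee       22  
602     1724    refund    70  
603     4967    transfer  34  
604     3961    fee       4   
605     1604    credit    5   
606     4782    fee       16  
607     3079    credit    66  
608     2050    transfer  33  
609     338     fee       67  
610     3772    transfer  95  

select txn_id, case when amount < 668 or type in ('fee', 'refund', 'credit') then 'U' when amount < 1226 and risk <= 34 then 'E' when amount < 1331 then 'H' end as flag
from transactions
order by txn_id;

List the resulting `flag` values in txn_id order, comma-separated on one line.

U, U, U, NULL, U, U, U, U, NULL, U, NULL

txn_id=600: amount < 668 or type in ('fee', 'refund', 'credit') → U
txn_id=601: amount < 668 or type in ('fee', 'refund', 'credit') → U
txn_id=602: amount < 668 or type in ('fee', 'refund', 'credit') → U
txn_id=603: (no match → NULL) → NULL
txn_id=604: amount < 668 or type in ('fee', 'refund', 'credit') → U
txn_id=605: amount < 668 or type in ('fee', 'refund', 'credit') → U
txn_id=606: amount < 668 or type in ('fee', 'refund', 'credit') → U
txn_id=607: amount < 668 or type in ('fee', 'refund', 'credit') → U
txn_id=608: (no match → NULL) → NULL
txn_id=609: amount < 668 or type in ('fee', 'refund', 'credit') → U
txn_id=610: (no match → NULL) → NULL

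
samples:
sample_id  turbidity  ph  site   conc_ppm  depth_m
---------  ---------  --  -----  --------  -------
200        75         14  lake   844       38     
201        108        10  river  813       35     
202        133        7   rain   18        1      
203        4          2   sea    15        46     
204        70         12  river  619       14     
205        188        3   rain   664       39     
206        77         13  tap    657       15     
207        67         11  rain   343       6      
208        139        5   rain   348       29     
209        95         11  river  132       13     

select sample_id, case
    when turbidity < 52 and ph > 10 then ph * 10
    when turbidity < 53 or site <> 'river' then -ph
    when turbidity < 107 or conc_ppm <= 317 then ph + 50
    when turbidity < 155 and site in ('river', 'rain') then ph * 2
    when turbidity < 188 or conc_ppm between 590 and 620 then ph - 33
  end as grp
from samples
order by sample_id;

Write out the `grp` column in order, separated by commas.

-14, 20, -7, -2, 62, -3, -13, -11, -5, 61

sample_id=200: turbidity < 53 or site <> 'river' → -14
sample_id=201: turbidity < 155 and site in ('river', 'rain') → 20
sample_id=202: turbidity < 53 or site <> 'river' → -7
sample_id=203: turbidity < 53 or site <> 'river' → -2
sample_id=204: turbidity < 107 or conc_ppm <= 317 → 62
sample_id=205: turbidity < 53 or site <> 'river' → -3
sample_id=206: turbidity < 53 or site <> 'river' → -13
sample_id=207: turbidity < 53 or site <> 'river' → -11
sample_id=208: turbidity < 53 or site <> 'river' → -5
sample_id=209: turbidity < 107 or conc_ppm <= 317 → 61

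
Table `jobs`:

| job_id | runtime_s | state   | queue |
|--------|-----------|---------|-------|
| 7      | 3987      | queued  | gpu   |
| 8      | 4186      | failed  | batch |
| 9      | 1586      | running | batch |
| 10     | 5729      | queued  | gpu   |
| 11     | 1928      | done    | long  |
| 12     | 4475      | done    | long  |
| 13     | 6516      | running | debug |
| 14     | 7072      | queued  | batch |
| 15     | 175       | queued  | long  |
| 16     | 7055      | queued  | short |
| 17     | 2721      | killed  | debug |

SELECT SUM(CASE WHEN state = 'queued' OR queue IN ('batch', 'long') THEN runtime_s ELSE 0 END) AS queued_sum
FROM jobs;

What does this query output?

job_id=7: ✓ → 3987
job_id=8: ✓ → 4186
job_id=9: ✓ → 1586
job_id=10: ✓ → 5729
job_id=11: ✓ → 1928
job_id=12: ✓ → 4475
job_id=13: ✗
job_id=14: ✓ → 7072
job_id=15: ✓ → 175
job_id=16: ✓ → 7055
job_id=17: ✗
queued_sum = 3987 + 4186 + 1586 + 5729 + 1928 + 4475 + 7072 + 175 + 7055 = 36193

36193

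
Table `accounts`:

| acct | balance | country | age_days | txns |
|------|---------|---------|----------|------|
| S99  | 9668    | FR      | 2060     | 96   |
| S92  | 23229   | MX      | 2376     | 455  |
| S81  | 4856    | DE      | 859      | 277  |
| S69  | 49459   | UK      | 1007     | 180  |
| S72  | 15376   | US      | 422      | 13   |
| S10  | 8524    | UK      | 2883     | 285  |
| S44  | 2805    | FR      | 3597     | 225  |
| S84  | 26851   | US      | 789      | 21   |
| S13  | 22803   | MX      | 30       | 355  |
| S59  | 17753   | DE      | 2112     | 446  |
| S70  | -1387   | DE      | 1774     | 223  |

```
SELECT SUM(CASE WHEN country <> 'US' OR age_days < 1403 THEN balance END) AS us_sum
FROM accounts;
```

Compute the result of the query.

179937

acct=S99: ✓ → 9668
acct=S92: ✓ → 23229
acct=S81: ✓ → 4856
acct=S69: ✓ → 49459
acct=S72: ✓ → 15376
acct=S10: ✓ → 8524
acct=S44: ✓ → 2805
acct=S84: ✓ → 26851
acct=S13: ✓ → 22803
acct=S59: ✓ → 17753
acct=S70: ✓ → -1387
us_sum = 9668 + 23229 + 4856 + 49459 + 15376 + 8524 + 2805 + 26851 + 22803 + 17753 + -1387 = 179937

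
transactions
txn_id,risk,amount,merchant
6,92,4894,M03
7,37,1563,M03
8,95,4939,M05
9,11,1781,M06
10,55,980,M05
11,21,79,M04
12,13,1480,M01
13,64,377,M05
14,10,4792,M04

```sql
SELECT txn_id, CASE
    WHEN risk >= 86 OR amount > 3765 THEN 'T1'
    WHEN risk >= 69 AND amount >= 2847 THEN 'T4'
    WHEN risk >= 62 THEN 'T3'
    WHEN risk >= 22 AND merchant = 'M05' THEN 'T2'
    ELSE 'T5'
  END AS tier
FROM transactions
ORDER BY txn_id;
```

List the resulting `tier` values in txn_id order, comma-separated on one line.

txn_id=6: risk >= 86 OR amount > 3765 → T1
txn_id=7: ELSE → T5
txn_id=8: risk >= 86 OR amount > 3765 → T1
txn_id=9: ELSE → T5
txn_id=10: risk >= 22 AND merchant = 'M05' → T2
txn_id=11: ELSE → T5
txn_id=12: ELSE → T5
txn_id=13: risk >= 62 → T3
txn_id=14: risk >= 86 OR amount > 3765 → T1

T1, T5, T1, T5, T2, T5, T5, T3, T1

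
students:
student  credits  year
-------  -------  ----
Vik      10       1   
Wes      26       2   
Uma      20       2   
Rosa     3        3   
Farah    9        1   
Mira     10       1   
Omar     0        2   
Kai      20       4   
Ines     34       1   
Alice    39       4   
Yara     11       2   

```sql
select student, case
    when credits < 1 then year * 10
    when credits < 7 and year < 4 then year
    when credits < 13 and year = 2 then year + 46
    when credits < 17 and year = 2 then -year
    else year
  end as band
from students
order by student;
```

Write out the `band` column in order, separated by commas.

4, 1, 1, 4, 1, 20, 3, 2, 1, 2, 48

student=Alice: ELSE → 4
student=Farah: ELSE → 1
student=Ines: ELSE → 1
student=Kai: ELSE → 4
student=Mira: ELSE → 1
student=Omar: credits < 1 → 20
student=Rosa: credits < 7 and year < 4 → 3
student=Uma: ELSE → 2
student=Vik: ELSE → 1
student=Wes: ELSE → 2
student=Yara: credits < 13 and year = 2 → 48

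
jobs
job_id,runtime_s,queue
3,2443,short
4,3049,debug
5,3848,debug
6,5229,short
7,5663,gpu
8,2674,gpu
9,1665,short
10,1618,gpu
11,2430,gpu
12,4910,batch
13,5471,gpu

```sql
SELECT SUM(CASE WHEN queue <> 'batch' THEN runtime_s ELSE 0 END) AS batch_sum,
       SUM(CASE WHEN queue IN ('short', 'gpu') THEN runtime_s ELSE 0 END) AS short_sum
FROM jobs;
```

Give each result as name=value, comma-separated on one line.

batch_sum=34090, short_sum=27193

[batch_sum: queue <> 'batch']
job_id=3: ✓ → 2443
job_id=4: ✓ → 3049
job_id=5: ✓ → 3848
job_id=6: ✓ → 5229
job_id=7: ✓ → 5663
job_id=8: ✓ → 2674
job_id=9: ✓ → 1665
job_id=10: ✓ → 1618
job_id=11: ✓ → 2430
job_id=12: ✗
job_id=13: ✓ → 5471
batch_sum = 2443 + 3049 + 3848 + 5229 + 5663 + 2674 + 1665 + 1618 + 2430 + 5471 = 34090
—
[short_sum: queue IN ('short', 'gpu')]
job_id=3: ✓ → 2443
job_id=4: ✗
job_id=5: ✗
job_id=6: ✓ → 5229
job_id=7: ✓ → 5663
job_id=8: ✓ → 2674
job_id=9: ✓ → 1665
job_id=10: ✓ → 1618
job_id=11: ✓ → 2430
job_id=12: ✗
job_id=13: ✓ → 5471
short_sum = 2443 + 5229 + 5663 + 2674 + 1665 + 1618 + 2430 + 5471 = 27193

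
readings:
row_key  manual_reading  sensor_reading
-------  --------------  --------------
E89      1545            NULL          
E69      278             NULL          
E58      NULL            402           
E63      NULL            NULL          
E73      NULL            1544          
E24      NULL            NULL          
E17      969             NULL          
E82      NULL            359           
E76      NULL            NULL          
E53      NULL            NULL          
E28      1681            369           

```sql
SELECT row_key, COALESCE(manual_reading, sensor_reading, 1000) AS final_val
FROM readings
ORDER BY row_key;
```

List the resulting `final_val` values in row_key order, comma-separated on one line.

969, 1000, 1681, 1000, 402, 1000, 278, 1544, 1000, 359, 1545

row_key=E17: manual_reading=969 → 969
row_key=E24: manual_reading=NULL, sensor_reading=NULL, → literal 1000 → 1000
row_key=E28: manual_reading=1681 → 1681
row_key=E53: manual_reading=NULL, sensor_reading=NULL, → literal 1000 → 1000
row_key=E58: manual_reading=NULL, sensor_reading=402 → 402
row_key=E63: manual_reading=NULL, sensor_reading=NULL, → literal 1000 → 1000
row_key=E69: manual_reading=278 → 278
row_key=E73: manual_reading=NULL, sensor_reading=1544 → 1544
row_key=E76: manual_reading=NULL, sensor_reading=NULL, → literal 1000 → 1000
row_key=E82: manual_reading=NULL, sensor_reading=359 → 359
row_key=E89: manual_reading=1545 → 1545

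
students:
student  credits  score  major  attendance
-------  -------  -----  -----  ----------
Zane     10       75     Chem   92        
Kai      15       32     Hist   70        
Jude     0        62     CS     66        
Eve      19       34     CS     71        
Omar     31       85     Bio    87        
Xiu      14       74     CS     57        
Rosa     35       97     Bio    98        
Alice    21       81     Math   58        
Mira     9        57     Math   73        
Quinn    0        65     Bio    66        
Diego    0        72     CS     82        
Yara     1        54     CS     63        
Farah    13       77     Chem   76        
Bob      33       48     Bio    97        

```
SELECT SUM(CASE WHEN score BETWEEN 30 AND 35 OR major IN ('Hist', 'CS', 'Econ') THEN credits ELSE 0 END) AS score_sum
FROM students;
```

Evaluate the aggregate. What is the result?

49

student=Zane: ✗
student=Kai: ✓ → 15
student=Jude: ✓ → 0
student=Eve: ✓ → 19
student=Omar: ✗
student=Xiu: ✓ → 14
student=Rosa: ✗
student=Alice: ✗
student=Mira: ✗
student=Quinn: ✗
student=Diego: ✓ → 0
student=Yara: ✓ → 1
student=Farah: ✗
student=Bob: ✗
score_sum = 15 + 19 + 14 + 1 = 49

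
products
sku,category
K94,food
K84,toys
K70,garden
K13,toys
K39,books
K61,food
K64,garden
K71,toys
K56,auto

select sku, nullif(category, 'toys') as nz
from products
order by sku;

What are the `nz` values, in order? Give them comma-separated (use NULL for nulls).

NULL, books, auto, food, garden, garden, NULL, NULL, food

sku=K13: category=toys vs toys: equal → NULL
sku=K39: category=books vs toys: differ → books
sku=K56: category=auto vs toys: differ → auto
sku=K61: category=food vs toys: differ → food
sku=K64: category=garden vs toys: differ → garden
sku=K70: category=garden vs toys: differ → garden
sku=K71: category=toys vs toys: equal → NULL
sku=K84: category=toys vs toys: equal → NULL
sku=K94: category=food vs toys: differ → food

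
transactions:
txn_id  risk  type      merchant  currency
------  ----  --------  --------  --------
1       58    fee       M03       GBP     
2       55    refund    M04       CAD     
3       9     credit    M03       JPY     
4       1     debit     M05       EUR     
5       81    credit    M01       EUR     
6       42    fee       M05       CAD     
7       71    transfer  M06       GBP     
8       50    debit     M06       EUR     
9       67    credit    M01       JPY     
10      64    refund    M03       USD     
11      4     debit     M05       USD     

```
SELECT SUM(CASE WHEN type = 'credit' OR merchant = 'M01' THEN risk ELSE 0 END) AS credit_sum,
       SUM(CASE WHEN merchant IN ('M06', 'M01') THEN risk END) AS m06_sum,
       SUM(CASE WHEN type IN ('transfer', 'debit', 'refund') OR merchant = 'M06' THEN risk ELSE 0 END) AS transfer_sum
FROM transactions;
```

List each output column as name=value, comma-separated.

[credit_sum: type = 'credit' OR merchant = 'M01']
txn_id=1: ✗
txn_id=2: ✗
txn_id=3: ✓ → 9
txn_id=4: ✗
txn_id=5: ✓ → 81
txn_id=6: ✗
txn_id=7: ✗
txn_id=8: ✗
txn_id=9: ✓ → 67
txn_id=10: ✗
txn_id=11: ✗
credit_sum = 9 + 81 + 67 = 157
—
[m06_sum: merchant IN ('M06', 'M01')]
txn_id=1: ✗
txn_id=2: ✗
txn_id=3: ✗
txn_id=4: ✗
txn_id=5: ✓ → 81
txn_id=6: ✗
txn_id=7: ✓ → 71
txn_id=8: ✓ → 50
txn_id=9: ✓ → 67
txn_id=10: ✗
txn_id=11: ✗
m06_sum = 81 + 71 + 50 + 67 = 269
—
[transfer_sum: type IN ('transfer', 'debit', 'refund') OR merchant = 'M06']
txn_id=1: ✗
txn_id=2: ✓ → 55
txn_id=3: ✗
txn_id=4: ✓ → 1
txn_id=5: ✗
txn_id=6: ✗
txn_id=7: ✓ → 71
txn_id=8: ✓ → 50
txn_id=9: ✗
txn_id=10: ✓ → 64
txn_id=11: ✓ → 4
transfer_sum = 55 + 1 + 71 + 50 + 64 + 4 = 245

credit_sum=157, m06_sum=269, transfer_sum=245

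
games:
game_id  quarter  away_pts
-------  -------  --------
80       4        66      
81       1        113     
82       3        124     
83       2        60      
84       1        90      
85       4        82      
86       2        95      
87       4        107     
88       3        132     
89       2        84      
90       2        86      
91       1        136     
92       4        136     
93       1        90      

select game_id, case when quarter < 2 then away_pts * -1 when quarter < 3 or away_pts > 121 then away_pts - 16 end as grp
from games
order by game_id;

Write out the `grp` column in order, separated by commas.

game_id=80: (no match → NULL) → NULL
game_id=81: quarter < 2 → -113
game_id=82: quarter < 3 or away_pts > 121 → 108
game_id=83: quarter < 3 or away_pts > 121 → 44
game_id=84: quarter < 2 → -90
game_id=85: (no match → NULL) → NULL
game_id=86: quarter < 3 or away_pts > 121 → 79
game_id=87: (no match → NULL) → NULL
game_id=88: quarter < 3 or away_pts > 121 → 116
game_id=89: quarter < 3 or away_pts > 121 → 68
game_id=90: quarter < 3 or away_pts > 121 → 70
game_id=91: quarter < 2 → -136
game_id=92: quarter < 3 or away_pts > 121 → 120
game_id=93: quarter < 2 → -90

NULL, -113, 108, 44, -90, NULL, 79, NULL, 116, 68, 70, -136, 120, -90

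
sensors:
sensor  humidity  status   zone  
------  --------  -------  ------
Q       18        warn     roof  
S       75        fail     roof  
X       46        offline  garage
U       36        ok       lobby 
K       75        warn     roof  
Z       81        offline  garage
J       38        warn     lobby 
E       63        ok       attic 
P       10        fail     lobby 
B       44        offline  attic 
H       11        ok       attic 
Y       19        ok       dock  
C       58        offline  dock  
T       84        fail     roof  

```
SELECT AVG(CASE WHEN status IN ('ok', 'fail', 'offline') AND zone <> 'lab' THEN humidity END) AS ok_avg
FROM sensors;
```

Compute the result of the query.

47.9090909091

sensor=Q: ✗
sensor=S: ✓ → 75
sensor=X: ✓ → 46
sensor=U: ✓ → 36
sensor=K: ✗
sensor=Z: ✓ → 81
sensor=J: ✗
sensor=E: ✓ → 63
sensor=P: ✓ → 10
sensor=B: ✓ → 44
sensor=H: ✓ → 11
sensor=Y: ✓ → 19
sensor=C: ✓ → 58
sensor=T: ✓ → 84
ok_avg = (75 + 46 + 36 + 81 + 63 + 10 + 44 + 11 + 19 + 58 + 84) / 11 = 47.9090909091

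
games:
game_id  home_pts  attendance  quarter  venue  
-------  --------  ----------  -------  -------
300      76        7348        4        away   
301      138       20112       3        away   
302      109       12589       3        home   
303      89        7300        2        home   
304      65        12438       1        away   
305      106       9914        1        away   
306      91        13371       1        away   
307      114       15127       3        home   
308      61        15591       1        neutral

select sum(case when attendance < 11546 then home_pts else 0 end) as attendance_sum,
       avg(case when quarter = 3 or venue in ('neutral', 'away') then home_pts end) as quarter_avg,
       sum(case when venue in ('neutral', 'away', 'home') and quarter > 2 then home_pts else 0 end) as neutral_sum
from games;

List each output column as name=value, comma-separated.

attendance_sum=271, quarter_avg=95, neutral_sum=437

[attendance_sum: attendance < 11546]
game_id=300: ✓ → 76
game_id=301: ✗
game_id=302: ✗
game_id=303: ✓ → 89
game_id=304: ✗
game_id=305: ✓ → 106
game_id=306: ✗
game_id=307: ✗
game_id=308: ✗
attendance_sum = 76 + 89 + 106 = 271
—
[quarter_avg: quarter = 3 or venue in ('neutral', 'away')]
game_id=300: ✓ → 76
game_id=301: ✓ → 138
game_id=302: ✓ → 109
game_id=303: ✗
game_id=304: ✓ → 65
game_id=305: ✓ → 106
game_id=306: ✓ → 91
game_id=307: ✓ → 114
game_id=308: ✓ → 61
quarter_avg = (76 + 138 + 109 + 65 + 106 + 91 + 114 + 61) / 8 = 95
—
[neutral_sum: venue in ('neutral', 'away', 'home') and quarter > 2]
game_id=300: ✓ → 76
game_id=301: ✓ → 138
game_id=302: ✓ → 109
game_id=303: ✗
game_id=304: ✗
game_id=305: ✗
game_id=306: ✗
game_id=307: ✓ → 114
game_id=308: ✗
neutral_sum = 76 + 138 + 109 + 114 = 437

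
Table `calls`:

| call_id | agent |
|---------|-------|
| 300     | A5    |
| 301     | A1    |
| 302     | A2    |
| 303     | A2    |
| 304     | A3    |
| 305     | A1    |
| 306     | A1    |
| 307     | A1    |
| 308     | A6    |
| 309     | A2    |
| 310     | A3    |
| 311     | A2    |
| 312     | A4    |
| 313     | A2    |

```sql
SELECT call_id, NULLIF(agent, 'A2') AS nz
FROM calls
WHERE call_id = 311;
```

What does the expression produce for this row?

NULL

call_id = 311: agent=A2.
agent=A2 vs A2: equal → NULL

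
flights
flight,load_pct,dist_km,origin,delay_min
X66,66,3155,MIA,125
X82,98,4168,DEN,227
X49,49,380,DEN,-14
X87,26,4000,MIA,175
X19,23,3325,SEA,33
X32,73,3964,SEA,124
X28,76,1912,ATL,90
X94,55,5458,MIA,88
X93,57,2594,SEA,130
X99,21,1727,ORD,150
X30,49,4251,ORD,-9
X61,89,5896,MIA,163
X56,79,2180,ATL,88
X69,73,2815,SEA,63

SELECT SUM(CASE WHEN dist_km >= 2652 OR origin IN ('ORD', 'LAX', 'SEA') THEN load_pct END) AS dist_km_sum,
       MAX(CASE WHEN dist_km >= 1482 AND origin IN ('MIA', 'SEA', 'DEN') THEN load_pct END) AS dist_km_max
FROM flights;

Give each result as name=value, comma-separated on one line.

[dist_km_sum: dist_km >= 2652 OR origin IN ('ORD', 'LAX', 'SEA')]
flight=X66: ✓ → 66
flight=X82: ✓ → 98
flight=X49: ✗
flight=X87: ✓ → 26
flight=X19: ✓ → 23
flight=X32: ✓ → 73
flight=X28: ✗
flight=X94: ✓ → 55
flight=X93: ✓ → 57
flight=X99: ✓ → 21
flight=X30: ✓ → 49
flight=X61: ✓ → 89
flight=X56: ✗
flight=X69: ✓ → 73
dist_km_sum = 66 + 98 + 26 + 23 + 73 + 55 + 57 + 21 + 49 + 89 + 73 = 630
—
[dist_km_max: dist_km >= 1482 AND origin IN ('MIA', 'SEA', 'DEN')]
flight=X66: ✓ → 66
flight=X82: ✓ → 98
flight=X49: ✗
flight=X87: ✓ → 26
flight=X19: ✓ → 23
flight=X32: ✓ → 73
flight=X28: ✗
flight=X94: ✓ → 55
flight=X93: ✓ → 57
flight=X99: ✗
flight=X30: ✗
flight=X61: ✓ → 89
flight=X56: ✗
flight=X69: ✓ → 73
dist_km_max = MAX(66, 98, 26, 23, 73, 55, 57, 89, 73) = 98

dist_km_sum=630, dist_km_max=98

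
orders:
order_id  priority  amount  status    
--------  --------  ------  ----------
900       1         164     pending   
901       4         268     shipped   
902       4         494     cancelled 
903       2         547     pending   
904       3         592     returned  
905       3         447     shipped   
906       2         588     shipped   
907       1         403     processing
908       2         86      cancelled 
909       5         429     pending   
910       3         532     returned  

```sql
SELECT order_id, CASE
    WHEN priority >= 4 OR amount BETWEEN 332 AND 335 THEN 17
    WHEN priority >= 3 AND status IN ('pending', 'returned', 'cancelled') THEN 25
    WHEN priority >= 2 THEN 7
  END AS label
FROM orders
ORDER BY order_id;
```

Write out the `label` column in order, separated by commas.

NULL, 17, 17, 7, 25, 7, 7, NULL, 7, 17, 25

order_id=900: (no match → NULL) → NULL
order_id=901: priority >= 4 OR amount BETWEEN 332 AND 335 → 17
order_id=902: priority >= 4 OR amount BETWEEN 332 AND 335 → 17
order_id=903: priority >= 2 → 7
order_id=904: priority >= 3 AND status IN ('pending', 'returned', 'cancelled') → 25
order_id=905: priority >= 2 → 7
order_id=906: priority >= 2 → 7
order_id=907: (no match → NULL) → NULL
order_id=908: priority >= 2 → 7
order_id=909: priority >= 4 OR amount BETWEEN 332 AND 335 → 17
order_id=910: priority >= 3 AND status IN ('pending', 'returned', 'cancelled') → 25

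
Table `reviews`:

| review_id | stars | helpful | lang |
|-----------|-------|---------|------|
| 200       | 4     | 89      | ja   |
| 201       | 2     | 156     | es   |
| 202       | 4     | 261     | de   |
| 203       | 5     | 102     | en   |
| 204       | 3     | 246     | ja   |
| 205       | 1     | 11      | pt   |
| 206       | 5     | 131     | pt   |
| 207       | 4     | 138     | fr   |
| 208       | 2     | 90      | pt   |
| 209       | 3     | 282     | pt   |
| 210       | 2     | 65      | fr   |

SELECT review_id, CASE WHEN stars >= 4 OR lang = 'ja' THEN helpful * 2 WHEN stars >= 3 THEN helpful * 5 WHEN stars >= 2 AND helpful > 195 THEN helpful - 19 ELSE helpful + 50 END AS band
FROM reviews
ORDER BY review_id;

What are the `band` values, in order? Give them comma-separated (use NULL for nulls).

178, 206, 522, 204, 492, 61, 262, 276, 140, 1410, 115

review_id=200: stars >= 4 OR lang = 'ja' → 178
review_id=201: ELSE → 206
review_id=202: stars >= 4 OR lang = 'ja' → 522
review_id=203: stars >= 4 OR lang = 'ja' → 204
review_id=204: stars >= 4 OR lang = 'ja' → 492
review_id=205: ELSE → 61
review_id=206: stars >= 4 OR lang = 'ja' → 262
review_id=207: stars >= 4 OR lang = 'ja' → 276
review_id=208: ELSE → 140
review_id=209: stars >= 3 → 1410
review_id=210: ELSE → 115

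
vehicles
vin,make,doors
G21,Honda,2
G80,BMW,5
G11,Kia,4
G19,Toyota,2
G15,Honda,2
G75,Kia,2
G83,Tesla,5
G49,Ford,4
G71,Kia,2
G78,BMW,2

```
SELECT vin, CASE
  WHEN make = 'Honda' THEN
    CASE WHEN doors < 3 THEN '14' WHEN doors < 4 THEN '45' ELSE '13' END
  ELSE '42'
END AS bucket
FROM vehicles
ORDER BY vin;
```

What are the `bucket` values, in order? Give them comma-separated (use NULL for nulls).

42, 14, 42, 14, 42, 42, 42, 42, 42, 42

vin=G11: make='Kia' → outer ELSE → 42
vin=G15: make='Honda' → inner[doors < 3] → 14
vin=G19: make='Toyota' → outer ELSE → 42
vin=G21: make='Honda' → inner[doors < 3] → 14
vin=G49: make='Ford' → outer ELSE → 42
vin=G71: make='Kia' → outer ELSE → 42
vin=G75: make='Kia' → outer ELSE → 42
vin=G78: make='BMW' → outer ELSE → 42
vin=G80: make='BMW' → outer ELSE → 42
vin=G83: make='Tesla' → outer ELSE → 42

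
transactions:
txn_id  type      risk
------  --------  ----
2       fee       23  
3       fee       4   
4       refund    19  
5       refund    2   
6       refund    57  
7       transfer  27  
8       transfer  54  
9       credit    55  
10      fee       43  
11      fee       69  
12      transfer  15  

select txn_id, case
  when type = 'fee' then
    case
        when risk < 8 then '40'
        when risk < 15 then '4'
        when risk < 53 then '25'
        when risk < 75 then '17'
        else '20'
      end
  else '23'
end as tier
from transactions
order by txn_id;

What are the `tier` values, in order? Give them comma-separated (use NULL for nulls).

txn_id=2: type='fee' → inner[risk < 53] → 25
txn_id=3: type='fee' → inner[risk < 8] → 40
txn_id=4: type='refund' → outer ELSE → 23
txn_id=5: type='refund' → outer ELSE → 23
txn_id=6: type='refund' → outer ELSE → 23
txn_id=7: type='transfer' → outer ELSE → 23
txn_id=8: type='transfer' → outer ELSE → 23
txn_id=9: type='credit' → outer ELSE → 23
txn_id=10: type='fee' → inner[risk < 53] → 25
txn_id=11: type='fee' → inner[risk < 75] → 17
txn_id=12: type='transfer' → outer ELSE → 23

25, 40, 23, 23, 23, 23, 23, 23, 25, 17, 23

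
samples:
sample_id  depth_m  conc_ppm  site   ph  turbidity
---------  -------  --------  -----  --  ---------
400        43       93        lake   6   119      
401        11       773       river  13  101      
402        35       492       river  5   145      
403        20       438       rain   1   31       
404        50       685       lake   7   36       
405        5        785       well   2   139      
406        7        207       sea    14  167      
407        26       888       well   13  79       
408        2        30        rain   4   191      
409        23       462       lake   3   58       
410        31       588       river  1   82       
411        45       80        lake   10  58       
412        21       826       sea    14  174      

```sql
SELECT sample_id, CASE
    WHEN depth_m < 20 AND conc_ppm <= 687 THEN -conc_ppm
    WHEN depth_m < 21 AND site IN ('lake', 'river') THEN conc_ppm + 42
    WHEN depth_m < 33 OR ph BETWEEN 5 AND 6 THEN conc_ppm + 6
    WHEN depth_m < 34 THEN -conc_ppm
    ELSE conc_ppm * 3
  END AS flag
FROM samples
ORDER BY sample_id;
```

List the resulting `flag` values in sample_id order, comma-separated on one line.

99, 815, 498, 444, 2055, 791, -207, 894, -30, 468, 594, 240, 832

sample_id=400: depth_m < 33 OR ph BETWEEN 5 AND 6 → 99
sample_id=401: depth_m < 21 AND site IN ('lake', 'river') → 815
sample_id=402: depth_m < 33 OR ph BETWEEN 5 AND 6 → 498
sample_id=403: depth_m < 33 OR ph BETWEEN 5 AND 6 → 444
sample_id=404: ELSE → 2055
sample_id=405: depth_m < 33 OR ph BETWEEN 5 AND 6 → 791
sample_id=406: depth_m < 20 AND conc_ppm <= 687 → -207
sample_id=407: depth_m < 33 OR ph BETWEEN 5 AND 6 → 894
sample_id=408: depth_m < 20 AND conc_ppm <= 687 → -30
sample_id=409: depth_m < 33 OR ph BETWEEN 5 AND 6 → 468
sample_id=410: depth_m < 33 OR ph BETWEEN 5 AND 6 → 594
sample_id=411: ELSE → 240
sample_id=412: depth_m < 33 OR ph BETWEEN 5 AND 6 → 832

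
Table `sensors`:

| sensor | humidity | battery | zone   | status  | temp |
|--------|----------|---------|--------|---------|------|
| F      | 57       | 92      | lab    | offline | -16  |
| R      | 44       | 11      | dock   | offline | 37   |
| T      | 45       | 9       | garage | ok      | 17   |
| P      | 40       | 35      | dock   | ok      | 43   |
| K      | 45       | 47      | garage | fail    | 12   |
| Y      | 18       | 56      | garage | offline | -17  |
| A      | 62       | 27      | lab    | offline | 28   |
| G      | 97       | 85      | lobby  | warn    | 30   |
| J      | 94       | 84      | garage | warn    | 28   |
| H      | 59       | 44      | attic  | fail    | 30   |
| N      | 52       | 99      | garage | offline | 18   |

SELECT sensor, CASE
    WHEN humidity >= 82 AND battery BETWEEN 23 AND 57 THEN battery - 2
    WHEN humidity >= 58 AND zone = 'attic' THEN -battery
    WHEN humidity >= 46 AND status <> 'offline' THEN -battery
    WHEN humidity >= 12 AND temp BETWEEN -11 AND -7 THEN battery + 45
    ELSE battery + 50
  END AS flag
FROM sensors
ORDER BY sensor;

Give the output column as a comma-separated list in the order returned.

77, 142, -85, -44, -84, 97, 149, 85, 61, 59, 106

sensor=A: ELSE → 77
sensor=F: ELSE → 142
sensor=G: humidity >= 46 AND status <> 'offline' → -85
sensor=H: humidity >= 58 AND zone = 'attic' → -44
sensor=J: humidity >= 46 AND status <> 'offline' → -84
sensor=K: ELSE → 97
sensor=N: ELSE → 149
sensor=P: ELSE → 85
sensor=R: ELSE → 61
sensor=T: ELSE → 59
sensor=Y: ELSE → 106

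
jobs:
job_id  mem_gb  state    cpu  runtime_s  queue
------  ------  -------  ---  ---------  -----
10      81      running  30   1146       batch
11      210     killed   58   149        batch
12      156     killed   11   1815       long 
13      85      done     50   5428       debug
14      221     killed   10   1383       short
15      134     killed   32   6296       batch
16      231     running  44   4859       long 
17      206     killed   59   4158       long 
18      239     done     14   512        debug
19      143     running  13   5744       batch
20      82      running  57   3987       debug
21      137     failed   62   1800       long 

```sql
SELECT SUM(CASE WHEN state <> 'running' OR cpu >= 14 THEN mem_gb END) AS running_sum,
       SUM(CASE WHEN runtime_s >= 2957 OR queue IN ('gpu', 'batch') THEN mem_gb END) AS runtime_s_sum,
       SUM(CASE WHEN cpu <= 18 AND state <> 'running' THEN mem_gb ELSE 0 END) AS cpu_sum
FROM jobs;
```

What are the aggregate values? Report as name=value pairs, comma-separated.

running_sum=1782, runtime_s_sum=1172, cpu_sum=616

[running_sum: state <> 'running' OR cpu >= 14]
job_id=10: ✓ → 81
job_id=11: ✓ → 210
job_id=12: ✓ → 156
job_id=13: ✓ → 85
job_id=14: ✓ → 221
job_id=15: ✓ → 134
job_id=16: ✓ → 231
job_id=17: ✓ → 206
job_id=18: ✓ → 239
job_id=19: ✗
job_id=20: ✓ → 82
job_id=21: ✓ → 137
running_sum = 81 + 210 + 156 + 85 + 221 + 134 + 231 + 206 + 239 + 82 + 137 = 1782
—
[runtime_s_sum: runtime_s >= 2957 OR queue IN ('gpu', 'batch')]
job_id=10: ✓ → 81
job_id=11: ✓ → 210
job_id=12: ✗
job_id=13: ✓ → 85
job_id=14: ✗
job_id=15: ✓ → 134
job_id=16: ✓ → 231
job_id=17: ✓ → 206
job_id=18: ✗
job_id=19: ✓ → 143
job_id=20: ✓ → 82
job_id=21: ✗
runtime_s_sum = 81 + 210 + 85 + 134 + 231 + 206 + 143 + 82 = 1172
—
[cpu_sum: cpu <= 18 AND state <> 'running']
job_id=10: ✗
job_id=11: ✗
job_id=12: ✓ → 156
job_id=13: ✗
job_id=14: ✓ → 221
job_id=15: ✗
job_id=16: ✗
job_id=17: ✗
job_id=18: ✓ → 239
job_id=19: ✗
job_id=20: ✗
job_id=21: ✗
cpu_sum = 156 + 221 + 239 = 616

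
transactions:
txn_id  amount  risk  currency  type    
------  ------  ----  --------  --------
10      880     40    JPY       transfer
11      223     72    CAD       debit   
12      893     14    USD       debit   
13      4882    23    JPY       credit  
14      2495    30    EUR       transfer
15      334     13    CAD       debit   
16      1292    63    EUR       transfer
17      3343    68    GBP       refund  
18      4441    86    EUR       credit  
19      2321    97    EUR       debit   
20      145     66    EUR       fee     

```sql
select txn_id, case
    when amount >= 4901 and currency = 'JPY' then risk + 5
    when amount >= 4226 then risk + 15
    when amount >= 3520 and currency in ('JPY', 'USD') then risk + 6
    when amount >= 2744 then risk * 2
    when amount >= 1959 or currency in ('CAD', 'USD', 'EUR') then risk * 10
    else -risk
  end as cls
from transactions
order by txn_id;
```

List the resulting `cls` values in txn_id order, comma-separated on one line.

-40, 720, 140, 38, 300, 130, 630, 136, 101, 970, 660

txn_id=10: ELSE → -40
txn_id=11: amount >= 1959 or currency in ('CAD', 'USD', 'EUR') → 720
txn_id=12: amount >= 1959 or currency in ('CAD', 'USD', 'EUR') → 140
txn_id=13: amount >= 4226 → 38
txn_id=14: amount >= 1959 or currency in ('CAD', 'USD', 'EUR') → 300
txn_id=15: amount >= 1959 or currency in ('CAD', 'USD', 'EUR') → 130
txn_id=16: amount >= 1959 or currency in ('CAD', 'USD', 'EUR') → 630
txn_id=17: amount >= 2744 → 136
txn_id=18: amount >= 4226 → 101
txn_id=19: amount >= 1959 or currency in ('CAD', 'USD', 'EUR') → 970
txn_id=20: amount >= 1959 or currency in ('CAD', 'USD', 'EUR') → 660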